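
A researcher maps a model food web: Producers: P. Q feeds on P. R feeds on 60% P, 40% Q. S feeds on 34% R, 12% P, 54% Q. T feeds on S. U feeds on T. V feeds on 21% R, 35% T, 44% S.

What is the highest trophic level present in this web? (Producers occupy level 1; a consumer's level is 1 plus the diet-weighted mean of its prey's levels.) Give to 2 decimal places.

Q: 1 + 1 = 2
R: 1 + (0.6×1 + 0.4×2) = 2.4
S: 1 + (0.34×2.4 + 0.12×1 + 0.54×2) = 3.016
T: 1 + 3.016 = 4.016
U: 1 + 4.016 = 5.016
V: 1 + (0.21×2.4 + 0.35×4.016 + 0.44×3.016) = 4.23664

5.02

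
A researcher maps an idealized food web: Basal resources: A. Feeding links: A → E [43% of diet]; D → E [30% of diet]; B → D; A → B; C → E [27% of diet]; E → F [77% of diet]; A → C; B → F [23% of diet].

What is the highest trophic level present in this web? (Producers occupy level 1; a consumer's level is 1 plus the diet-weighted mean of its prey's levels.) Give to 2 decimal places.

3.67

B: 1 + 1 = 2
C: 1 + 1 = 2
D: 1 + 2 = 3
E: 1 + (0.43×1 + 0.27×2 + 0.3×3) = 2.87
F: 1 + (0.23×2 + 0.77×2.87) = 3.6699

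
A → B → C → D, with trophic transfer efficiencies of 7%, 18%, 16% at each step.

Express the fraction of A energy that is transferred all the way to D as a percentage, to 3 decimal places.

0.202%

Product of link efficiencies: 0.07 × 0.18 × 0.16 = 0.002016
As a percentage: 0.002016 × 100 = 0.202%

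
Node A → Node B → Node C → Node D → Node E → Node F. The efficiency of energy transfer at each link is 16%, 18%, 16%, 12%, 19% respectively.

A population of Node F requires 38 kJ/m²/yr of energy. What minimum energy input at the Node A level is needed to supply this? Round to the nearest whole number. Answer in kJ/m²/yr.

Cumulative transfer efficiency: 0.16 × 0.18 × 0.16 × 0.12 × 0.19 = 0.0001050624
Node A energy = 38 / 0.0001050624 = 361690 kJ/m²/yr

361690 kJ/m²/yr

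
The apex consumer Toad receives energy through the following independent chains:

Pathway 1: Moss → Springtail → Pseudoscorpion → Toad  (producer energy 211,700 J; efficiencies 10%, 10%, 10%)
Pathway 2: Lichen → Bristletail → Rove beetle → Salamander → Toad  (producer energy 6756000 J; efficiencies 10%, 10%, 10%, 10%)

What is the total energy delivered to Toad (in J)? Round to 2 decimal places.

887.30 J

Pathway 1: 211700 × 0.1 × 0.1 × 0.1 = 211.7 J
Pathway 2: 6756000 × 0.1 × 0.1 × 0.1 × 0.1 = 675.6 J
Total at Toad: 211.7 + 675.6 = 887.3 J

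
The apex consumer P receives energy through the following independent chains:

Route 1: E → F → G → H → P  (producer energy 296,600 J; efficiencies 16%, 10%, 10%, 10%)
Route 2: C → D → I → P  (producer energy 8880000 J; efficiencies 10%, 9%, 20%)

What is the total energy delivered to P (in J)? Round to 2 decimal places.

Route 1: 296600 × 0.16 × 0.1 × 0.1 × 0.1 = 47.456 J
Route 2: 8880000 × 0.1 × 0.09 × 0.2 = 15984 J
Total at P: 47.456 + 15984 = 16031.456 J

16031.46 J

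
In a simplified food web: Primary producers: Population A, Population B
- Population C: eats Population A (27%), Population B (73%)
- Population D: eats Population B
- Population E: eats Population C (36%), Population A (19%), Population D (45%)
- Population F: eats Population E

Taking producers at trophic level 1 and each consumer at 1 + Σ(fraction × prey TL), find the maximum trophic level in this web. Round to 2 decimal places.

Population C: 1 + (0.27×1 + 0.73×1) = 2
Population D: 1 + 1 = 2
Population E: 1 + (0.36×2 + 0.19×1 + 0.45×2) = 2.81
Population F: 1 + 2.81 = 3.81

3.81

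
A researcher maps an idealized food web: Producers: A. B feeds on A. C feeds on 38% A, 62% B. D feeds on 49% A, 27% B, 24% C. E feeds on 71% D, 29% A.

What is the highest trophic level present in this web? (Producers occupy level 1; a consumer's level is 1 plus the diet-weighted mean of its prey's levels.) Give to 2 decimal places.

B: 1 + 1 = 2
C: 1 + (0.38×1 + 0.62×2) = 2.62
D: 1 + (0.49×1 + 0.27×2 + 0.24×2.62) = 2.6588
E: 1 + (0.71×2.6588 + 0.29×1) = 3.177748

3.18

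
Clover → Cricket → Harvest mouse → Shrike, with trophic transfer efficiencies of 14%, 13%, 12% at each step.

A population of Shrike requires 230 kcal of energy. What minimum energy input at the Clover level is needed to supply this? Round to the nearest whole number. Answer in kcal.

Cumulative transfer efficiency: 0.14 × 0.13 × 0.12 = 0.002184
Clover energy = 230 / 0.002184 = 105311 kcal

105311 kcal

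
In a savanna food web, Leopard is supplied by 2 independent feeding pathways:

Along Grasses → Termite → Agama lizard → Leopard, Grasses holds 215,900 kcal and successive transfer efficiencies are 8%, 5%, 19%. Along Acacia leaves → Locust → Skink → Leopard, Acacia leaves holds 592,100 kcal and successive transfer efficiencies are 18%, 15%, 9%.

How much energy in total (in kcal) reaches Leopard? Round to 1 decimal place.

1602.9 kcal

Via Grasses: 215900 × 0.08 × 0.05 × 0.19 = 164.084 kcal
Via Acacia leaves: 592100 × 0.18 × 0.15 × 0.09 = 1438.803 kcal
Total at Leopard: 164.084 + 1438.803 = 1602.887 kcal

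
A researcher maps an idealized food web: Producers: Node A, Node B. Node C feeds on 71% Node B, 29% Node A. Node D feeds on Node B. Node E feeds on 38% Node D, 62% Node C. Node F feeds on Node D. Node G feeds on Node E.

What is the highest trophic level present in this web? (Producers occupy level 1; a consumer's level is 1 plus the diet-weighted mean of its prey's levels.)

4

Node C: 1 + (0.71×1 + 0.29×1) = 2
Node D: 1 + 1 = 2
Node E: 1 + (0.38×2 + 0.62×2) = 3
Node F: 1 + 2 = 3
Node G: 1 + 3 = 4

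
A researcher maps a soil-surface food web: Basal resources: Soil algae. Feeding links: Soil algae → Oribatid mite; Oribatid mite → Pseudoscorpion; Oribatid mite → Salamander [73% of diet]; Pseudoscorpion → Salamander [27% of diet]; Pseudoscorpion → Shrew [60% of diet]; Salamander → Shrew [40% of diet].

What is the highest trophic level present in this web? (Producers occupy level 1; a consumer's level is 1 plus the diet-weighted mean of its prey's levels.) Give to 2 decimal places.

4.11

Oribatid mite: 1 + 1 = 2
Pseudoscorpion: 1 + 2 = 3
Salamander: 1 + (0.73×2 + 0.27×3) = 3.27
Shrew: 1 + (0.6×3 + 0.4×3.27) = 4.108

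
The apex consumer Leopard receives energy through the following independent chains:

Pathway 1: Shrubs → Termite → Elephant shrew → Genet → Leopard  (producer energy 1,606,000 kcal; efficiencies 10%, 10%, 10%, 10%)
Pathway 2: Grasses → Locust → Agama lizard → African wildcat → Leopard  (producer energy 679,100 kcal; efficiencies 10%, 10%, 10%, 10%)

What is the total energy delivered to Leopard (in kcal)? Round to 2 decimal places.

228.51 kcal

Pathway 1: 1606000 × 0.1 × 0.1 × 0.1 × 0.1 = 160.6 kcal
Pathway 2: 679100 × 0.1 × 0.1 × 0.1 × 0.1 = 67.91 kcal
Total at Leopard: 160.6 + 67.91 = 228.51 kcal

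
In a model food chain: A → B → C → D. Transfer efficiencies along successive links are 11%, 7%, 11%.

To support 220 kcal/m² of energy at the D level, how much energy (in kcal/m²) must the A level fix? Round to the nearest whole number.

Cumulative transfer efficiency: 0.11 × 0.07 × 0.11 = 0.000847
A energy = 220 / 0.000847 = 259740 kcal/m²

259740 kcal/m²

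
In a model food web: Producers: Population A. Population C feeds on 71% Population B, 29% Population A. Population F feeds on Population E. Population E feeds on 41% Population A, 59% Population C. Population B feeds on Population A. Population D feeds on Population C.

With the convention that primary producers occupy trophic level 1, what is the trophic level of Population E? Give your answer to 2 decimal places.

3.01

Population B: 1 + 1 = 2
Population C: 1 + (0.71×2 + 0.29×1) = 2.71
Population D: 1 + 2.71 = 3.71
Population E: 1 + (0.41×1 + 0.59×2.71) = 3.0089
Population F: 1 + 3.0089 = 4.0089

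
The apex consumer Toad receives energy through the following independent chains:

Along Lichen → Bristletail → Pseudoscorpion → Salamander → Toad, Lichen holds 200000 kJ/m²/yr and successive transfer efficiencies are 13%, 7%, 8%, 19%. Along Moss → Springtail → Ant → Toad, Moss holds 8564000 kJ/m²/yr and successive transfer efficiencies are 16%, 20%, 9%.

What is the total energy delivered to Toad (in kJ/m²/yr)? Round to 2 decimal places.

Via Lichen: 200000 × 0.13 × 0.07 × 0.08 × 0.19 = 27.664 kJ/m²/yr
Via Moss: 8564000 × 0.16 × 0.2 × 0.09 = 24664.32 kJ/m²/yr
Total at Toad: 27.664 + 24664.32 = 24691.984 kJ/m²/yr

24691.98 kJ/m²/yr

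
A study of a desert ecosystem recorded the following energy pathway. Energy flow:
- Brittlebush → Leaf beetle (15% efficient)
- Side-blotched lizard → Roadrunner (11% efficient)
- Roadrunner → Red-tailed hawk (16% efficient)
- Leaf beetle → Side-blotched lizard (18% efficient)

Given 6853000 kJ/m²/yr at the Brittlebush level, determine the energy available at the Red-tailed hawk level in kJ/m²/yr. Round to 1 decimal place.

Leaf beetle: 6853000 × 0.15 = 1027950 kJ/m²/yr
Side-blotched lizard: 1027950 × 0.18 = 185031 kJ/m²/yr
Roadrunner: 185031 × 0.11 = 20353.41 kJ/m²/yr
Red-tailed hawk: 20353.41 × 0.16 = 3256.5456 kJ/m²/yr

3256.5 kJ/m²/yr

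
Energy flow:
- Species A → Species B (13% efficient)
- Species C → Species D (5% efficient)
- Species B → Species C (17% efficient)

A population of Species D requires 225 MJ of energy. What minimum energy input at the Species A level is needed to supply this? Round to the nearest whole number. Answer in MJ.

Cumulative transfer efficiency: 0.13 × 0.17 × 0.05 = 0.001105
Species A energy = 225 / 0.001105 = 203620 MJ

203620 MJ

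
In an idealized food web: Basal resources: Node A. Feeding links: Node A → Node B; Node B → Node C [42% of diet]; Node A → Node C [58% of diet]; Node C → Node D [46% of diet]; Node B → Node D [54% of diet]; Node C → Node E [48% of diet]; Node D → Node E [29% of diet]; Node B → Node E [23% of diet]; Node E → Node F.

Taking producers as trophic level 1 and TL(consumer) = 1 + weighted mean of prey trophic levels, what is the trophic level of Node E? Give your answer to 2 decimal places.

Node B: 1 + 1 = 2
Node C: 1 + (0.42×2 + 0.58×1) = 2.42
Node D: 1 + (0.46×2.42 + 0.54×2) = 3.1932
Node E: 1 + (0.48×2.42 + 0.29×3.1932 + 0.23×2) = 3.547628
Node F: 1 + 3.547628 = 4.547628

3.55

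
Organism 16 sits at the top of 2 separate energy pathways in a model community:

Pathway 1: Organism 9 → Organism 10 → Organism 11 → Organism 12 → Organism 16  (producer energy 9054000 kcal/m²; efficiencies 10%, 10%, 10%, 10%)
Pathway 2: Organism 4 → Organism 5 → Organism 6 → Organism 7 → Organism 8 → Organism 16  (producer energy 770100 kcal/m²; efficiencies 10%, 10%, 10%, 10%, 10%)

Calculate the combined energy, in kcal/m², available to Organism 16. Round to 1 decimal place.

913.1 kcal/m²

Pathway 1: 9054000 × 0.1 × 0.1 × 0.1 × 0.1 = 905.4 kcal/m²
Pathway 2: 770100 × 0.1 × 0.1 × 0.1 × 0.1 × 0.1 = 7.701 kcal/m²
Total at Organism 16: 905.4 + 7.701 = 913.101 kcal/m²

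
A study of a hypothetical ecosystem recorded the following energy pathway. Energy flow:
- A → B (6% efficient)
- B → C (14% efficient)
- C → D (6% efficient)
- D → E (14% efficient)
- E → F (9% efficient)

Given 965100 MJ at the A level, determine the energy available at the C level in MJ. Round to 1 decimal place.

8106.8 MJ

B: 965100 × 0.06 = 57906 MJ
C: 57906 × 0.14 = 8106.84 MJ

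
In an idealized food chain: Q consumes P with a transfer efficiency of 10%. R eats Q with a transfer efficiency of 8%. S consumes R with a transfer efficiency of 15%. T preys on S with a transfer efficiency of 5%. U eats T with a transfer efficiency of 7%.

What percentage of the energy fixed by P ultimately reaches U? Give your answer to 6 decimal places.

0.000420%

Product of link efficiencies: 0.1 × 0.08 × 0.15 × 0.05 × 0.07 = 0.0000042
As a percentage: 0.0000042 × 100 = 0.000420%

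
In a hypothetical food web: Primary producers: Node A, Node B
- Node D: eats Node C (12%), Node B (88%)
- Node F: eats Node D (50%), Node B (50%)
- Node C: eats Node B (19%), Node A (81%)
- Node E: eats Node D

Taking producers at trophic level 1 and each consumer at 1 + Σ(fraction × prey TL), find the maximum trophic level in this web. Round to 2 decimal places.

Node C: 1 + (0.19×1 + 0.81×1) = 2
Node D: 1 + (0.12×2 + 0.88×1) = 2.12
Node E: 1 + 2.12 = 3.12
Node F: 1 + (0.5×2.12 + 0.5×1) = 2.56

3.12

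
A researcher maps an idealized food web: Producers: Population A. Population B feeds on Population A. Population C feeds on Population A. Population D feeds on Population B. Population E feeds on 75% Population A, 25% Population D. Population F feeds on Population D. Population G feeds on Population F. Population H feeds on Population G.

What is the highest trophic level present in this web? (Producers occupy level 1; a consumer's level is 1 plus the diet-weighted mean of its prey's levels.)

6

Population B: 1 + 1 = 2
Population C: 1 + 1 = 2
Population D: 1 + 2 = 3
Population E: 1 + (0.75×1 + 0.25×3) = 2.5
Population F: 1 + 3 = 4
Population G: 1 + 4 = 5
Population H: 1 + 5 = 6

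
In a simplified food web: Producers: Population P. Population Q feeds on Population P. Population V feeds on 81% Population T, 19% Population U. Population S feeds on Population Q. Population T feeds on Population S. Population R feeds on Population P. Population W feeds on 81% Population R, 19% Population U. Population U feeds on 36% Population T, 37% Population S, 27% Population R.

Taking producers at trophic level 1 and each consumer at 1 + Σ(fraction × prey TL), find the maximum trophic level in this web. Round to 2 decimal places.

Population Q: 1 + 1 = 2
Population R: 1 + 1 = 2
Population S: 1 + 2 = 3
Population T: 1 + 3 = 4
Population U: 1 + (0.36×4 + 0.37×3 + 0.27×2) = 4.09
Population V: 1 + (0.81×4 + 0.19×4.09) = 5.0171
Population W: 1 + (0.81×2 + 0.19×4.09) = 3.3971

5.02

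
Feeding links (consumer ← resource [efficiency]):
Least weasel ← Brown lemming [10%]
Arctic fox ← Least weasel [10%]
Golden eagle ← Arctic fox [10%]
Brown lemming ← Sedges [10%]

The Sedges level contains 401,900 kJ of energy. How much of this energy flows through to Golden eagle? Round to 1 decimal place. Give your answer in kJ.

40.2 kJ

Brown lemming: 401900 × 0.1 = 40190 kJ
Least weasel: 40190 × 0.1 = 4019 kJ
Arctic fox: 4019 × 0.1 = 401.9 kJ
Golden eagle: 401.9 × 0.1 = 40.19 kJ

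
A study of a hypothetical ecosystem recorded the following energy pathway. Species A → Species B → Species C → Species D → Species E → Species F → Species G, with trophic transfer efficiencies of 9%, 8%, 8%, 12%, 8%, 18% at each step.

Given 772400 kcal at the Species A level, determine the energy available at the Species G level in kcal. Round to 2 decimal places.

Species B: 772400 × 0.09 = 69516 kcal
Species C: 69516 × 0.08 = 5561.28 kcal
Species D: 5561.28 × 0.08 = 444.9024 kcal
Species E: 444.9024 × 0.12 = 53.388288 kcal
Species F: 53.388288 × 0.08 = 4.27106304 kcal
Species G: 4.27106304 × 0.18 = 0.7687913472 kcal

0.77 kcal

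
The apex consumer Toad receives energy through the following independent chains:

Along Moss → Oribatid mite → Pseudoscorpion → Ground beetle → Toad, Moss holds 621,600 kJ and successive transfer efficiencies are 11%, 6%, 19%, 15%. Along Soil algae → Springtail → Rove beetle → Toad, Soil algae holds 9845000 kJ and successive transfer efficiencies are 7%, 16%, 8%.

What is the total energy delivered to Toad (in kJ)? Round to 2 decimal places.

8938.04 kJ

Via Moss: 621600 × 0.11 × 0.06 × 0.19 × 0.15 = 116.92296 kJ
Via Soil algae: 9845000 × 0.07 × 0.16 × 0.08 = 8821.12 kJ
Total at Toad: 116.92296 + 8821.12 = 8938.04296 kJ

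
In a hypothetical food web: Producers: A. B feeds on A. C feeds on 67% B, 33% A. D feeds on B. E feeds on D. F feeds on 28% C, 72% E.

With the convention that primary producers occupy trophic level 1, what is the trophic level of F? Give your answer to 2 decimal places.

B: 1 + 1 = 2
C: 1 + (0.67×2 + 0.33×1) = 2.67
D: 1 + 2 = 3
E: 1 + 3 = 4
F: 1 + (0.28×2.67 + 0.72×4) = 4.6276

4.63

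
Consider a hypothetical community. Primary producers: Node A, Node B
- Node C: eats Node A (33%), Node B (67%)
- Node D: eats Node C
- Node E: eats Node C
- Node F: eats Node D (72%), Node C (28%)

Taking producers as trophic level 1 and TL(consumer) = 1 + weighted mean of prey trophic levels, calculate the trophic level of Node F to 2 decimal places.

3.72

Node C: 1 + (0.33×1 + 0.67×1) = 2
Node D: 1 + 2 = 3
Node E: 1 + 2 = 3
Node F: 1 + (0.72×3 + 0.28×2) = 3.72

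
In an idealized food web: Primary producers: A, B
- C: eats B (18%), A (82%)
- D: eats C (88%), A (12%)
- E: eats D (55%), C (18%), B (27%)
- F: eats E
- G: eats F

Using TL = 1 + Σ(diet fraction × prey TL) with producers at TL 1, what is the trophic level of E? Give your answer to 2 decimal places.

3.21

C: 1 + (0.18×1 + 0.82×1) = 2
D: 1 + (0.88×2 + 0.12×1) = 2.88
E: 1 + (0.55×2.88 + 0.18×2 + 0.27×1) = 3.214
F: 1 + 3.214 = 4.214
G: 1 + 4.214 = 5.214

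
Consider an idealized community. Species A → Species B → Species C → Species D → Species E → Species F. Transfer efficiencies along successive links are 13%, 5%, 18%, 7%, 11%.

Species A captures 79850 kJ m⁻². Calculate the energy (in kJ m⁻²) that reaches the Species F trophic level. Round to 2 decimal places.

Species B: 79850 × 0.13 = 10380.5 kJ m⁻²
Species C: 10380.5 × 0.05 = 519.025 kJ m⁻²
Species D: 519.025 × 0.18 = 93.4245 kJ m⁻²
Species E: 93.4245 × 0.07 = 6.539715 kJ m⁻²
Species F: 6.539715 × 0.11 = 0.71936865 kJ m⁻²

0.72 kJ m⁻²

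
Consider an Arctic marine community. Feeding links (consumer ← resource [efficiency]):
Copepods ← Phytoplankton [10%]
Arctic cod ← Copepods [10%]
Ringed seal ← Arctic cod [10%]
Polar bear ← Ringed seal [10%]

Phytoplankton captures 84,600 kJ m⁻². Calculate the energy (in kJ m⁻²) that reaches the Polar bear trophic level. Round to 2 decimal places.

8.46 kJ m⁻²

Copepods: 84600 × 0.1 = 8460 kJ m⁻²
Arctic cod: 8460 × 0.1 = 846 kJ m⁻²
Ringed seal: 846 × 0.1 = 84.6 kJ m⁻²
Polar bear: 84.6 × 0.1 = 8.46 kJ m⁻²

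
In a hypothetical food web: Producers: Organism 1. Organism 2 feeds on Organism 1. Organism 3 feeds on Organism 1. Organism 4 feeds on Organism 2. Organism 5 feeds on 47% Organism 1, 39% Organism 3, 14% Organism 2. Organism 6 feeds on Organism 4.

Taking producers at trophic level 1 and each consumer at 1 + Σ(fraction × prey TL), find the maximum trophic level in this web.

4

Organism 2: 1 + 1 = 2
Organism 3: 1 + 1 = 2
Organism 4: 1 + 2 = 3
Organism 5: 1 + (0.47×1 + 0.39×2 + 0.14×2) = 2.53
Organism 6: 1 + 3 = 4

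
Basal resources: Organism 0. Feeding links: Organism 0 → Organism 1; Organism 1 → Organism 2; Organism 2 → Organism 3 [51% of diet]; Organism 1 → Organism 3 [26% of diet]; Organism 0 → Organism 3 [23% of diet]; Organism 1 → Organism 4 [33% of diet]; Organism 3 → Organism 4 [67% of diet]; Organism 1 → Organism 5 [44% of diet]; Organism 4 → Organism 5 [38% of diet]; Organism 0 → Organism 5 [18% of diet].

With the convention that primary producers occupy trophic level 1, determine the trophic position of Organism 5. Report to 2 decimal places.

3.53

Organism 1: 1 + 1 = 2
Organism 2: 1 + 2 = 3
Organism 3: 1 + (0.51×3 + 0.26×2 + 0.23×1) = 3.28
Organism 4: 1 + (0.33×2 + 0.67×3.28) = 3.8576
Organism 5: 1 + (0.44×2 + 0.38×3.8576 + 0.18×1) = 3.525888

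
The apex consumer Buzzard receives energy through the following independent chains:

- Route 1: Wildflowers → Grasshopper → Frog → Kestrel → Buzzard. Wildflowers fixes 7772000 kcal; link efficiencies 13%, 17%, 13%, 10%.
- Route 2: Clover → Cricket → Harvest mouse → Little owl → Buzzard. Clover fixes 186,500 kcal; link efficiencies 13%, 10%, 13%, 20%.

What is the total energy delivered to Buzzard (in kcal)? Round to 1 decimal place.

2295.9 kcal

Route 1: 7772000 × 0.13 × 0.17 × 0.13 × 0.1 = 2232.8956 kcal
Route 2: 186500 × 0.13 × 0.1 × 0.13 × 0.2 = 63.037 kcal
Total at Buzzard: 2232.8956 + 63.037 = 2295.9326 kcal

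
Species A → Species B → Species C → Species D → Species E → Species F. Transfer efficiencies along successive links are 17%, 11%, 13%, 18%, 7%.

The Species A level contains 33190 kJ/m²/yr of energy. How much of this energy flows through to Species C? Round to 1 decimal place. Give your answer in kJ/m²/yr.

620.7 kJ/m²/yr

Species B: 33190 × 0.17 = 5642.3 kJ/m²/yr
Species C: 5642.3 × 0.11 = 620.653 kJ/m²/yr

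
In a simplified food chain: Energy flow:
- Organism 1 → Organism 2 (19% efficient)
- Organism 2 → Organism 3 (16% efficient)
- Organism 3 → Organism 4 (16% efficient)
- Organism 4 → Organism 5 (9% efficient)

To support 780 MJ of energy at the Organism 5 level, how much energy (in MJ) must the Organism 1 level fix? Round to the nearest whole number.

Cumulative transfer efficiency: 0.19 × 0.16 × 0.16 × 0.09 = 0.00043776
Organism 1 energy = 780 / 0.00043776 = 1781798 MJ

1781798 MJ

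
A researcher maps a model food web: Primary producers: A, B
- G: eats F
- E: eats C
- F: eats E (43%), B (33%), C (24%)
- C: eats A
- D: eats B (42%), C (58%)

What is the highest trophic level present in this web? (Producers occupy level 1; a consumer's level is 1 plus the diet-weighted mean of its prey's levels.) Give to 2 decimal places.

C: 1 + 1 = 2
D: 1 + (0.42×1 + 0.58×2) = 2.58
E: 1 + 2 = 3
F: 1 + (0.43×3 + 0.33×1 + 0.24×2) = 3.1
G: 1 + 3.1 = 4.1

4.10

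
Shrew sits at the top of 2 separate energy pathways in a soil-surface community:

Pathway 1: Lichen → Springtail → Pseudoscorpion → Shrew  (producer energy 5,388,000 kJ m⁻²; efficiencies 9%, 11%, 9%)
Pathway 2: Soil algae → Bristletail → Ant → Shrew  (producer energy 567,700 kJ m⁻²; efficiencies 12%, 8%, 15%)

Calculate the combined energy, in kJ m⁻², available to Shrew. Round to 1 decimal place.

5618.2 kJ m⁻²

Pathway 1: 5388000 × 0.09 × 0.11 × 0.09 = 4800.708 kJ m⁻²
Pathway 2: 567700 × 0.12 × 0.08 × 0.15 = 817.488 kJ m⁻²
Total at Shrew: 4800.708 + 817.488 = 5618.196 kJ m⁻²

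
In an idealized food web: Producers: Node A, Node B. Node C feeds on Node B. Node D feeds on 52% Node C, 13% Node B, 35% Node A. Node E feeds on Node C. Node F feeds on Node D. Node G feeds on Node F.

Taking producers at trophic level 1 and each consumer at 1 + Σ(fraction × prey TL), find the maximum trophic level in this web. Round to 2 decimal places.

Node C: 1 + 1 = 2
Node D: 1 + (0.52×2 + 0.13×1 + 0.35×1) = 2.52
Node E: 1 + 2 = 3
Node F: 1 + 2.52 = 3.52
Node G: 1 + 3.52 = 4.52

4.52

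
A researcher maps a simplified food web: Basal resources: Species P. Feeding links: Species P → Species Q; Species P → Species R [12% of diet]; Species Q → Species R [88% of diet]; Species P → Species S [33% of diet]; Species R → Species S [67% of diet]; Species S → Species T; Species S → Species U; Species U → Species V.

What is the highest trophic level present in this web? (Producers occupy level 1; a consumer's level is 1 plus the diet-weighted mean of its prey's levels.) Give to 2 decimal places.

Species Q: 1 + 1 = 2
Species R: 1 + (0.12×1 + 0.88×2) = 2.88
Species S: 1 + (0.33×1 + 0.67×2.88) = 3.2596
Species T: 1 + 3.2596 = 4.2596
Species U: 1 + 3.2596 = 4.2596
Species V: 1 + 4.2596 = 5.2596

5.26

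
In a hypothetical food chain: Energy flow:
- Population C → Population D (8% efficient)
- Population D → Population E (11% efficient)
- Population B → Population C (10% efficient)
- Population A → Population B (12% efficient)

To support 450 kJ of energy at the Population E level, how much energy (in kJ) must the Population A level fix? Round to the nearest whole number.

Cumulative transfer efficiency: 0.12 × 0.1 × 0.08 × 0.11 = 0.0001056
Population A energy = 450 / 0.0001056 = 4261364 kJ

4261364 kJ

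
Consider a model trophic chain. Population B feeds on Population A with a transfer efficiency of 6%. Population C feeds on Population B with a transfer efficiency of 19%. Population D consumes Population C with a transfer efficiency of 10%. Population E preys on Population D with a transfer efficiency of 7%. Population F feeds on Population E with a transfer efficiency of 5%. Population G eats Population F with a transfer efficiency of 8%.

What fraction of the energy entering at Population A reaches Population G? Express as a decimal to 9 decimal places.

Product of link efficiencies: 0.06 × 0.19 × 0.1 × 0.07 × 0.05 × 0.08 = 0.0000003192

0.000000319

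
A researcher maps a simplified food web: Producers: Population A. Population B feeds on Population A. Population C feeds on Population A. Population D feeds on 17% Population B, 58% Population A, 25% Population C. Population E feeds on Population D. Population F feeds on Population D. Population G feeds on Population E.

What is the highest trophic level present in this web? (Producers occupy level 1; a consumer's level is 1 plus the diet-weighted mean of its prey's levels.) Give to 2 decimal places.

Population B: 1 + 1 = 2
Population C: 1 + 1 = 2
Population D: 1 + (0.17×2 + 0.58×1 + 0.25×2) = 2.42
Population E: 1 + 2.42 = 3.42
Population F: 1 + 2.42 = 3.42
Population G: 1 + 3.42 = 4.42

4.42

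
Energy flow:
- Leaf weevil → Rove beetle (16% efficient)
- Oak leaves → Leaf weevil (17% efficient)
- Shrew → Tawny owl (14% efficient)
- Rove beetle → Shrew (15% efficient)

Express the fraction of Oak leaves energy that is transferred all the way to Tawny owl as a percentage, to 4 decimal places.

0.0571%

Product of link efficiencies: 0.17 × 0.16 × 0.15 × 0.14 = 0.0005712
As a percentage: 0.0005712 × 100 = 0.0571%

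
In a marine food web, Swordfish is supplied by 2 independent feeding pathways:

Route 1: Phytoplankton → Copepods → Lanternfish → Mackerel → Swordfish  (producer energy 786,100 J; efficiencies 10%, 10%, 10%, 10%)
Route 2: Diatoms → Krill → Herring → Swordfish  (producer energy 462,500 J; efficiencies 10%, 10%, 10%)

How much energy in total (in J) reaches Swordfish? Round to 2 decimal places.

541.11 J

Route 1: 786100 × 0.1 × 0.1 × 0.1 × 0.1 = 78.61 J
Route 2: 462500 × 0.1 × 0.1 × 0.1 = 462.5 J
Total at Swordfish: 78.61 + 462.5 = 541.11 J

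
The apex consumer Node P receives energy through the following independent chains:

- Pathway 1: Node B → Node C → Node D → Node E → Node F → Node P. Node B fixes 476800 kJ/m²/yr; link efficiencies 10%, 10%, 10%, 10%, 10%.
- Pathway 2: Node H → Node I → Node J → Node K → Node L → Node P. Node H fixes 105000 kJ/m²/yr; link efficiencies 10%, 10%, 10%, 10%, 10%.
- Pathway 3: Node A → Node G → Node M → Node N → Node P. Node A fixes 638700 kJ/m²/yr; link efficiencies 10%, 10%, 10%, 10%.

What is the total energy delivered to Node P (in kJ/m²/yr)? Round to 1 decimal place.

69.7 kJ/m²/yr

Pathway 1: 476800 × 0.1 × 0.1 × 0.1 × 0.1 × 0.1 = 4.768 kJ/m²/yr
Pathway 2: 105000 × 0.1 × 0.1 × 0.1 × 0.1 × 0.1 = 1.05 kJ/m²/yr
Pathway 3: 638700 × 0.1 × 0.1 × 0.1 × 0.1 = 63.87 kJ/m²/yr
Total at Node P: 4.768 + 1.05 + 63.87 = 69.688 kJ/m²/yr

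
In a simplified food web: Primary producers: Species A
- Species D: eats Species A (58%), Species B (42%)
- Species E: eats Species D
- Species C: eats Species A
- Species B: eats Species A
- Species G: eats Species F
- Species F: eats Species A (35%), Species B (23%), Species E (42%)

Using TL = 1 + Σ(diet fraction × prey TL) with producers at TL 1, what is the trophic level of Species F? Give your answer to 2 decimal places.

Species B: 1 + 1 = 2
Species C: 1 + 1 = 2
Species D: 1 + (0.58×1 + 0.42×2) = 2.42
Species E: 1 + 2.42 = 3.42
Species F: 1 + (0.35×1 + 0.23×2 + 0.42×3.42) = 3.2464
Species G: 1 + 3.2464 = 4.2464

3.25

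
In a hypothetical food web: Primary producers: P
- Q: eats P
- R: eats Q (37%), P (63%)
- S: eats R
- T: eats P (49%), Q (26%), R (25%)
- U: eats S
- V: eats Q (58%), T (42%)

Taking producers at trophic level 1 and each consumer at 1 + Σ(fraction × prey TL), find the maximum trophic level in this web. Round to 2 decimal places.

4.37

Q: 1 + 1 = 2
R: 1 + (0.37×2 + 0.63×1) = 2.37
S: 1 + 2.37 = 3.37
T: 1 + (0.49×1 + 0.26×2 + 0.25×2.37) = 2.6025
U: 1 + 3.37 = 4.37
V: 1 + (0.58×2 + 0.42×2.6025) = 3.25305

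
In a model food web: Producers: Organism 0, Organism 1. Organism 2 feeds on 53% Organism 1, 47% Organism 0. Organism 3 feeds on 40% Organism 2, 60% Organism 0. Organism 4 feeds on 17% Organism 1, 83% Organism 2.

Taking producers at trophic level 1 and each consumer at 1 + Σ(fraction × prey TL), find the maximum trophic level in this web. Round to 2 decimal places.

2.83

Organism 2: 1 + (0.53×1 + 0.47×1) = 2
Organism 3: 1 + (0.4×2 + 0.6×1) = 2.4
Organism 4: 1 + (0.17×1 + 0.83×2) = 2.83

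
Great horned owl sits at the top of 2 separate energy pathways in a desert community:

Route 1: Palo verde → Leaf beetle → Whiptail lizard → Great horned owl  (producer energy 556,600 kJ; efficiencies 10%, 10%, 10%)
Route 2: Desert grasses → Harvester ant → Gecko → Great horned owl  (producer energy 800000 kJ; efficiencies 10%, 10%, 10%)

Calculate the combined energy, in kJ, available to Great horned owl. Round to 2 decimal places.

Route 1: 556600 × 0.1 × 0.1 × 0.1 = 556.6 kJ
Route 2: 800000 × 0.1 × 0.1 × 0.1 = 800 kJ
Total at Great horned owl: 556.6 + 800 = 1356.6 kJ

1356.60 kJ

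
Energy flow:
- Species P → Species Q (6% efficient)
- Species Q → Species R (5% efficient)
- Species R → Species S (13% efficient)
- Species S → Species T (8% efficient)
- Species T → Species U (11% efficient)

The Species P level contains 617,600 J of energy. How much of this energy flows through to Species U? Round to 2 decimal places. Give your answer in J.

2.12 J

Species Q: 617600 × 0.06 = 37056 J
Species R: 37056 × 0.05 = 1852.8 J
Species S: 1852.8 × 0.13 = 240.864 J
Species T: 240.864 × 0.08 = 19.26912 J
Species U: 19.26912 × 0.11 = 2.1196032 J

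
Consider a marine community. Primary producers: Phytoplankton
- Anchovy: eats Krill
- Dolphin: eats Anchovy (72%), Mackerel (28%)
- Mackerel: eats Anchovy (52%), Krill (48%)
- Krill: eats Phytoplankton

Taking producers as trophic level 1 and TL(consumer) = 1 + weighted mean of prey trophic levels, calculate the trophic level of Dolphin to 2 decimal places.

4.15

Krill: 1 + 1 = 2
Anchovy: 1 + 2 = 3
Mackerel: 1 + (0.52×3 + 0.48×2) = 3.52
Dolphin: 1 + (0.72×3 + 0.28×3.52) = 4.1456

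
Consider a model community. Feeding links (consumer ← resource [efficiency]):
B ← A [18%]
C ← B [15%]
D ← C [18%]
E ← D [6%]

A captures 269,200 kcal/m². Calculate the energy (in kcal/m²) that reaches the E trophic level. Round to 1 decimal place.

78.5 kcal/m²

B: 269200 × 0.18 = 48456 kcal/m²
C: 48456 × 0.15 = 7268.4 kcal/m²
D: 7268.4 × 0.18 = 1308.312 kcal/m²
E: 1308.312 × 0.06 = 78.49872 kcal/m²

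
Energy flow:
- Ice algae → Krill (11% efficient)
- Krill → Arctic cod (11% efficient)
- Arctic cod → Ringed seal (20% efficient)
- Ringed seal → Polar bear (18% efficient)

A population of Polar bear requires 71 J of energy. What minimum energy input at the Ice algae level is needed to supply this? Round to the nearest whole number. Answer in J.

162994 J

Cumulative transfer efficiency: 0.11 × 0.11 × 0.2 × 0.18 = 0.0004356
Ice algae energy = 71 / 0.0004356 = 162994 J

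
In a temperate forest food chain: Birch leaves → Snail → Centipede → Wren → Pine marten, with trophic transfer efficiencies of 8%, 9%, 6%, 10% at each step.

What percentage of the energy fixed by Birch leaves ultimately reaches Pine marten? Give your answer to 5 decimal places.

Product of link efficiencies: 0.08 × 0.09 × 0.06 × 0.1 = 0.0000432
As a percentage: 0.0000432 × 100 = 0.00432%

0.00432%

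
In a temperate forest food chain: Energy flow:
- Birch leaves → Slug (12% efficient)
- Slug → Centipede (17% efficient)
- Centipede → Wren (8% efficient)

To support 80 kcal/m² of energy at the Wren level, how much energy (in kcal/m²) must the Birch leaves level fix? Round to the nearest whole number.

Cumulative transfer efficiency: 0.12 × 0.17 × 0.08 = 0.001632
Birch leaves energy = 80 / 0.001632 = 49020 kcal/m²

49020 kcal/m²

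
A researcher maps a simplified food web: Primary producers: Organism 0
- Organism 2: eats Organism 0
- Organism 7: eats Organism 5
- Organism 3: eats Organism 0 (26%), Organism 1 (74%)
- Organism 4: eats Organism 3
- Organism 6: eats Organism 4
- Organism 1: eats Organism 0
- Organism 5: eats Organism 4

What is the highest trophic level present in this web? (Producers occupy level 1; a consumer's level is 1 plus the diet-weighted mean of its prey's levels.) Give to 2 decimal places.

5.74

Organism 1: 1 + 1 = 2
Organism 2: 1 + 1 = 2
Organism 3: 1 + (0.26×1 + 0.74×2) = 2.74
Organism 4: 1 + 2.74 = 3.74
Organism 5: 1 + 3.74 = 4.74
Organism 6: 1 + 3.74 = 4.74
Organism 7: 1 + 4.74 = 5.74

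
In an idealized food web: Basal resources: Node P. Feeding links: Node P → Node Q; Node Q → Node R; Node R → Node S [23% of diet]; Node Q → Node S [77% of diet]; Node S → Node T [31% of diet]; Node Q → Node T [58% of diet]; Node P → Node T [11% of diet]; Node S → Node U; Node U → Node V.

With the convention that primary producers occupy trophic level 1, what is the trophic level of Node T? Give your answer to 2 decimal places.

3.27

Node Q: 1 + 1 = 2
Node R: 1 + 2 = 3
Node S: 1 + (0.23×3 + 0.77×2) = 3.23
Node T: 1 + (0.31×3.23 + 0.58×2 + 0.11×1) = 3.2713
Node U: 1 + 3.23 = 4.23
Node V: 1 + 4.23 = 5.23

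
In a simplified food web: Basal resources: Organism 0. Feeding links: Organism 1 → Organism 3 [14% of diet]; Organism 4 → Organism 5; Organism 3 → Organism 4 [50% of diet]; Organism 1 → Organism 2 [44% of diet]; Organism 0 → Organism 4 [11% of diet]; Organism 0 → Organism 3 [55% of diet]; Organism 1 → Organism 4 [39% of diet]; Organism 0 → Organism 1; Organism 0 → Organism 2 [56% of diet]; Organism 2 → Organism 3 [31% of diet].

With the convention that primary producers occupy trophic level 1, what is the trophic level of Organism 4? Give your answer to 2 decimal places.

3.18

Organism 1: 1 + 1 = 2
Organism 2: 1 + (0.56×1 + 0.44×2) = 2.44
Organism 3: 1 + (0.31×2.44 + 0.55×1 + 0.14×2) = 2.5864
Organism 4: 1 + (0.39×2 + 0.11×1 + 0.5×2.5864) = 3.1832
Organism 5: 1 + 3.1832 = 4.1832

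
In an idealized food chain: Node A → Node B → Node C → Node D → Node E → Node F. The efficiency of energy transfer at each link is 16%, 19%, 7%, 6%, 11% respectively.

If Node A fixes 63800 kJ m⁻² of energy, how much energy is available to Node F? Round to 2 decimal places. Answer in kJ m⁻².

0.90 kJ m⁻²

Node B: 63800 × 0.16 = 10208 kJ m⁻²
Node C: 10208 × 0.19 = 1939.52 kJ m⁻²
Node D: 1939.52 × 0.07 = 135.7664 kJ m⁻²
Node E: 135.7664 × 0.06 = 8.145984 kJ m⁻²
Node F: 8.145984 × 0.11 = 0.89605824 kJ m⁻²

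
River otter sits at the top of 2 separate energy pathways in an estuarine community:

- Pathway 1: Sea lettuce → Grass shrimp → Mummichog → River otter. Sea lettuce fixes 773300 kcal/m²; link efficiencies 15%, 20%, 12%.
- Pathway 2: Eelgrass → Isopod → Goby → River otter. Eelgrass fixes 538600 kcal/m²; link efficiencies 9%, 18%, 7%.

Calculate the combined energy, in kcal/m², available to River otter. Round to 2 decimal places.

3394.65 kcal/m²

Pathway 1: 773300 × 0.15 × 0.2 × 0.12 = 2783.88 kcal/m²
Pathway 2: 538600 × 0.09 × 0.18 × 0.07 = 610.7724 kcal/m²
Total at River otter: 2783.88 + 610.7724 = 3394.6524 kcal/m²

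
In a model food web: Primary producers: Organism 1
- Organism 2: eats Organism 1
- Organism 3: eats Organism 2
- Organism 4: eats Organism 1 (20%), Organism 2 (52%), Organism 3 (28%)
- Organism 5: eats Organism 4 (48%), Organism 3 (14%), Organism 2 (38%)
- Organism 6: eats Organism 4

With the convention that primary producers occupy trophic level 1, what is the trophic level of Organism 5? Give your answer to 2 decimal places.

3.66

Organism 2: 1 + 1 = 2
Organism 3: 1 + 2 = 3
Organism 4: 1 + (0.2×1 + 0.52×2 + 0.28×3) = 3.08
Organism 5: 1 + (0.48×3.08 + 0.14×3 + 0.38×2) = 3.6584
Organism 6: 1 + 3.08 = 4.08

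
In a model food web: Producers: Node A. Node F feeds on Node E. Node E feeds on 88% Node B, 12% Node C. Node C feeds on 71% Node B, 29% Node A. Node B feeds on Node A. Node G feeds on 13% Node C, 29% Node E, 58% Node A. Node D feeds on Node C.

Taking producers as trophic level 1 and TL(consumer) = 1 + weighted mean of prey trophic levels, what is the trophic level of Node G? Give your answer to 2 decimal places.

Node B: 1 + 1 = 2
Node C: 1 + (0.71×2 + 0.29×1) = 2.71
Node D: 1 + 2.71 = 3.71
Node E: 1 + (0.88×2 + 0.12×2.71) = 3.0852
Node F: 1 + 3.0852 = 4.0852
Node G: 1 + (0.13×2.71 + 0.29×3.0852 + 0.58×1) = 2.827008

2.83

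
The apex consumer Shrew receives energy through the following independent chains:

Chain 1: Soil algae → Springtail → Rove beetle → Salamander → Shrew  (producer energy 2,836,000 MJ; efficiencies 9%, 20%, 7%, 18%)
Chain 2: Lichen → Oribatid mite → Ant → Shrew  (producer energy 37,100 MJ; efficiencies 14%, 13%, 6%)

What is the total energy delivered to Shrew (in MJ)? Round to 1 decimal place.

683.7 MJ

Chain 1: 2836000 × 0.09 × 0.2 × 0.07 × 0.18 = 643.2048 MJ
Chain 2: 37100 × 0.14 × 0.13 × 0.06 = 40.5132 MJ
Total at Shrew: 643.2048 + 40.5132 = 683.718 MJ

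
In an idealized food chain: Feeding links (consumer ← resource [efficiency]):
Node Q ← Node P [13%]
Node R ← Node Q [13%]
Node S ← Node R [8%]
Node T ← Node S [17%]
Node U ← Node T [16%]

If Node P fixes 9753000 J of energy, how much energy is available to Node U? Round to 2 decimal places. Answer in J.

358.66 J

Node Q: 9753000 × 0.13 = 1267890 J
Node R: 1267890 × 0.13 = 164825.7 J
Node S: 164825.7 × 0.08 = 13186.056 J
Node T: 13186.056 × 0.17 = 2241.62952 J
Node U: 2241.62952 × 0.16 = 358.6607232 J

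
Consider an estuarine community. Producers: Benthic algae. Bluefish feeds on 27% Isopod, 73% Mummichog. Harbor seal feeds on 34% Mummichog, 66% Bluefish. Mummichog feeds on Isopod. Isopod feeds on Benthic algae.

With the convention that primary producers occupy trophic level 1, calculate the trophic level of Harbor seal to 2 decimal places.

Isopod: 1 + 1 = 2
Mummichog: 1 + 2 = 3
Bluefish: 1 + (0.27×2 + 0.73×3) = 3.73
Harbor seal: 1 + (0.34×3 + 0.66×3.73) = 4.4818

4.48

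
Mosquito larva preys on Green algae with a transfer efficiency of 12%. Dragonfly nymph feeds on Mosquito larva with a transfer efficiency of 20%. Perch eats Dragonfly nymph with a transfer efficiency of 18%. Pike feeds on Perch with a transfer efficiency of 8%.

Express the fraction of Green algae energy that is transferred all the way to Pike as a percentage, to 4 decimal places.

Product of link efficiencies: 0.12 × 0.2 × 0.18 × 0.08 = 0.0003456
As a percentage: 0.0003456 × 100 = 0.0346%

0.0346%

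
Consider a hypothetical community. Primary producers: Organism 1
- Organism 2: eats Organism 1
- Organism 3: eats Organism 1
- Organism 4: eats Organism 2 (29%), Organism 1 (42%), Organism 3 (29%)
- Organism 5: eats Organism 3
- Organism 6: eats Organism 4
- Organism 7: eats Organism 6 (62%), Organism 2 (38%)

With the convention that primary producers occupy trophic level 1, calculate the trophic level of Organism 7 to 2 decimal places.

Organism 2: 1 + 1 = 2
Organism 3: 1 + 1 = 2
Organism 4: 1 + (0.29×2 + 0.42×1 + 0.29×2) = 2.58
Organism 5: 1 + 2 = 3
Organism 6: 1 + 2.58 = 3.58
Organism 7: 1 + (0.62×3.58 + 0.38×2) = 3.9796

3.98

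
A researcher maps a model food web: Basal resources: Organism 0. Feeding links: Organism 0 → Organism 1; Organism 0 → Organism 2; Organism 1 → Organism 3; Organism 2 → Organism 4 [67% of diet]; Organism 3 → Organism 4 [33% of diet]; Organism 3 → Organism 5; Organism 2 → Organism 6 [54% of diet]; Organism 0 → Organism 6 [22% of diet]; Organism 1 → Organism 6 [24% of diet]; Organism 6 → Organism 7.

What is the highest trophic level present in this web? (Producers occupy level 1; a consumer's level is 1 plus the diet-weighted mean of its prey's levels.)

Organism 1: 1 + 1 = 2
Organism 2: 1 + 1 = 2
Organism 3: 1 + 2 = 3
Organism 4: 1 + (0.67×2 + 0.33×3) = 3.33
Organism 5: 1 + 3 = 4
Organism 6: 1 + (0.54×2 + 0.22×1 + 0.24×2) = 2.78
Organism 7: 1 + 2.78 = 3.78

4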